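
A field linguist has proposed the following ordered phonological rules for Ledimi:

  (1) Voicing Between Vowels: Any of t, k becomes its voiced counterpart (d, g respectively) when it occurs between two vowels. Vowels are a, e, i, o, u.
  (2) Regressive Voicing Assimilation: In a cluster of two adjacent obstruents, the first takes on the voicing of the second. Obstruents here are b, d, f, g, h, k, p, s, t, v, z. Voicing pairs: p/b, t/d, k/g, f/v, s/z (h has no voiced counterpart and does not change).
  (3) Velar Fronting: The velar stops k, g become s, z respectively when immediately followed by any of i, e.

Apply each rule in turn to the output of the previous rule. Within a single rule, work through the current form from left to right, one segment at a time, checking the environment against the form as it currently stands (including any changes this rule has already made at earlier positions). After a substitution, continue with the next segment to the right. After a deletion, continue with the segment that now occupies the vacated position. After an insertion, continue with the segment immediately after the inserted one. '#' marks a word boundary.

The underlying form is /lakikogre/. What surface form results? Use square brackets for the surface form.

[lazigogre]

(1) Voicing Between Vowels: [lakikogre] → [lagigogre]
(2) Regressive Voicing Assimilation: no change — [lagigogre]
(3) Velar Fronting: [lagigogre] → [lazigogre]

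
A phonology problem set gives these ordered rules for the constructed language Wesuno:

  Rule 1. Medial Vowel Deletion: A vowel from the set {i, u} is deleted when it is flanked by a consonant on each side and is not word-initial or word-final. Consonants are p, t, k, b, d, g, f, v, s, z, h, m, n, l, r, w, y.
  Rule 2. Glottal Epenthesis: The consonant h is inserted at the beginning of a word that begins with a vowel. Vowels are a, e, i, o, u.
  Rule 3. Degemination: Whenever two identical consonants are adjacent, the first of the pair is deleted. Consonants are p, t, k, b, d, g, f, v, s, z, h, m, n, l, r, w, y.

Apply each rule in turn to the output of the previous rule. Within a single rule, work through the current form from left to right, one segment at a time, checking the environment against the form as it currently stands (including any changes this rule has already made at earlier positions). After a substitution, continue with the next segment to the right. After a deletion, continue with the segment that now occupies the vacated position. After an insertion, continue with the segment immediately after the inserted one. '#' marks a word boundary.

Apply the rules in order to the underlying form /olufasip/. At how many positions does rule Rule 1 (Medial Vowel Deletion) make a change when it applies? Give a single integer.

Rule 1 Medial Vowel Deletion: [olufasip] → [olfasp]
Rule 2 Glottal Epenthesis: [olfasp] → [holfasp]
Rule 3 Degemination: no change — [holfasp]
Rule Rule 1 changed 2 position(s).

2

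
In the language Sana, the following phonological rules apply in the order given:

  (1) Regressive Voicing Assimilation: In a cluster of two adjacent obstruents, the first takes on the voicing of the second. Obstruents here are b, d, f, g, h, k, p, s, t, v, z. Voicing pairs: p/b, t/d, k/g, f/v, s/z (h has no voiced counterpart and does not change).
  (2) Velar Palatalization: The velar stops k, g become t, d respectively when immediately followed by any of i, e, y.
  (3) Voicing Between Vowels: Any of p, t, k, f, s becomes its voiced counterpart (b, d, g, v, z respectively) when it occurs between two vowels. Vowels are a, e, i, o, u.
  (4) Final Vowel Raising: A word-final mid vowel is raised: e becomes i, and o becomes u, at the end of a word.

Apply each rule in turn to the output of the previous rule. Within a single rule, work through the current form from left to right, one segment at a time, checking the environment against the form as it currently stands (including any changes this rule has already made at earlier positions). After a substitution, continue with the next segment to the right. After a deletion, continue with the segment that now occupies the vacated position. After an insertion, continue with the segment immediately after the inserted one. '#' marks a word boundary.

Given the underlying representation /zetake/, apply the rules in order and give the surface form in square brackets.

(1) Regressive Voicing Assimilation: no change — [zetake]
(2) Velar Palatalization: [zetake] → [zetate]
(3) Voicing Between Vowels: [zetate] → [zedade]
(4) Final Vowel Raising: [zedade] → [zedadi]

[zedadi]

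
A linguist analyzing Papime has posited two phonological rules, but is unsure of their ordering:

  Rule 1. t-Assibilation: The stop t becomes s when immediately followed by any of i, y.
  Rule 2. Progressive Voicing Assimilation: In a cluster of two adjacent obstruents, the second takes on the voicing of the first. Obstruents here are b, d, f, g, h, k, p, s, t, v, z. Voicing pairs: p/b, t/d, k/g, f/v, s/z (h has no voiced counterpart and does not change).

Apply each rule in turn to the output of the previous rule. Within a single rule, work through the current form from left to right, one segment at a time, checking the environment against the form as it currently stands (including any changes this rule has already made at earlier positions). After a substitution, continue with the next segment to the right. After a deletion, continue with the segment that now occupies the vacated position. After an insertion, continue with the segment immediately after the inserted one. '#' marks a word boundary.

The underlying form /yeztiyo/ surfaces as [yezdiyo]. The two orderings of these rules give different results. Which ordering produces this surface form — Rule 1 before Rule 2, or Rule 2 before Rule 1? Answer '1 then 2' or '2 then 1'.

2 then 1

Order 1 then 2:
  1 t-Assibilation: [yeztiyo] → [yezsiyo]
  2 Progressive Voicing Assimilation: [yezsiyo] → [yezziyo]
  result: [yezziyo]
Order 2 then 1:
  2 Progressive Voicing Assimilation: [yeztiyo] → [yezdiyo]
  1 t-Assibilation: no change — [yezdiyo]
  result: [yezdiyo]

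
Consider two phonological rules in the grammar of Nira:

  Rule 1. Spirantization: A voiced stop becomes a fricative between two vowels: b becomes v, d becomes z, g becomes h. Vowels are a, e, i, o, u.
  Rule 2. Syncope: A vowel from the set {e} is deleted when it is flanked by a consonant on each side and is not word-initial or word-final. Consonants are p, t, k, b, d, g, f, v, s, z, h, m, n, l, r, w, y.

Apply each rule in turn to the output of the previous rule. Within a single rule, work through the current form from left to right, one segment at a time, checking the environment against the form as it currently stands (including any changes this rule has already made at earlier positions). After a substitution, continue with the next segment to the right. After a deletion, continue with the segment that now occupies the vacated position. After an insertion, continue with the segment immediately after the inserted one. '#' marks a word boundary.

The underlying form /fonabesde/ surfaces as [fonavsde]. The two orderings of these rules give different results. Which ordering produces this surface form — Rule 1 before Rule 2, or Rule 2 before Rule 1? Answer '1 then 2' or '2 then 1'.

Order 1 then 2:
  1 Spirantization: [fonabesde] → [fonavesde]
  2 Syncope: [fonavesde] → [fonavsde]
  result: [fonavsde]
Order 2 then 1:
  2 Syncope: [fonabesde] → [fonabsde]
  1 Spirantization: no change — [fonabsde]
  result: [fonabsde]

1 then 2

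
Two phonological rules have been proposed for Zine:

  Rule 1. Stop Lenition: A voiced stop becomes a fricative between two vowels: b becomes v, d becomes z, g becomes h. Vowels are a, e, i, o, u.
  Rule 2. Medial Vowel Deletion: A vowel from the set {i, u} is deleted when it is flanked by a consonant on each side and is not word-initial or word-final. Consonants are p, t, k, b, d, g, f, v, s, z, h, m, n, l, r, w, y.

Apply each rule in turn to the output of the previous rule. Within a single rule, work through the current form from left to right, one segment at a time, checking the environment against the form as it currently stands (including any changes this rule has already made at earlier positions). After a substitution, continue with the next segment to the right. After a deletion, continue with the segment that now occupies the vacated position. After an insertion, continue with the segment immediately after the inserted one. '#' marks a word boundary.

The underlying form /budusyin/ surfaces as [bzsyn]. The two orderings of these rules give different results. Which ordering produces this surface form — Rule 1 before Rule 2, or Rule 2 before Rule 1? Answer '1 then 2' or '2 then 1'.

1 then 2

Order 1 then 2:
  1 Stop Lenition: [budusyin] → [buzusyin]
  2 Medial Vowel Deletion: [buzusyin] → [bzsyn]
  result: [bzsyn]
Order 2 then 1:
  2 Medial Vowel Deletion: [budusyin] → [bdsyn]
  1 Stop Lenition: no change — [bdsyn]
  result: [bdsyn]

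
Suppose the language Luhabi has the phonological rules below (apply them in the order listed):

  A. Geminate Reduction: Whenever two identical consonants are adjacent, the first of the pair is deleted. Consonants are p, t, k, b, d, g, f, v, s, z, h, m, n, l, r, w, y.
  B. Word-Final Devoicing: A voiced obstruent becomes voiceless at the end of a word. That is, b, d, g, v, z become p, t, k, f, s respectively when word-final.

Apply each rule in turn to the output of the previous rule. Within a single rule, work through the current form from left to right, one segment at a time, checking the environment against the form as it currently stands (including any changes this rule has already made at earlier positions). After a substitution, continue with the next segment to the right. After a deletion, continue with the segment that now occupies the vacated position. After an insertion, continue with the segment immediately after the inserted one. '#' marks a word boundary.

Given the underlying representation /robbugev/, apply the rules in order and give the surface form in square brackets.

A Geminate Reduction: [robbugev] → [robugev]
B Word-Final Devoicing: [robugev] → [robugef]

[robugef]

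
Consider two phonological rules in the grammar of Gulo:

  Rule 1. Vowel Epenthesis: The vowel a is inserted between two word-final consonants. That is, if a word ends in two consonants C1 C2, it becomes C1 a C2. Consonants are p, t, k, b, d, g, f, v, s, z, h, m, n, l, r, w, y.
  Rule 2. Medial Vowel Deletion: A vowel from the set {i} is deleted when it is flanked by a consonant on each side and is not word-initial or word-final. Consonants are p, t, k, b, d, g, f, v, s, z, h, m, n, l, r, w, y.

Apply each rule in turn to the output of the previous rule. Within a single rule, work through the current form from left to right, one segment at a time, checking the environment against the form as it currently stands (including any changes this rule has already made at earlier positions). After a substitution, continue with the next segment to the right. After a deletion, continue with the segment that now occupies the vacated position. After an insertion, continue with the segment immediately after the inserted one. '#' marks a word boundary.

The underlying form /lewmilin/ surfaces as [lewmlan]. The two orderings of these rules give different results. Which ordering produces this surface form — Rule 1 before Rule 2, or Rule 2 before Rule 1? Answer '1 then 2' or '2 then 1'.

2 then 1

Order 1 then 2:
  1 Vowel Epenthesis: no change — [lewmilin]
  2 Medial Vowel Deletion: [lewmilin] → [lewmln]
  result: [lewmln]
Order 2 then 1:
  2 Medial Vowel Deletion: [lewmilin] → [lewmln]
  1 Vowel Epenthesis: [lewmln] → [lewmlan]
  result: [lewmlan]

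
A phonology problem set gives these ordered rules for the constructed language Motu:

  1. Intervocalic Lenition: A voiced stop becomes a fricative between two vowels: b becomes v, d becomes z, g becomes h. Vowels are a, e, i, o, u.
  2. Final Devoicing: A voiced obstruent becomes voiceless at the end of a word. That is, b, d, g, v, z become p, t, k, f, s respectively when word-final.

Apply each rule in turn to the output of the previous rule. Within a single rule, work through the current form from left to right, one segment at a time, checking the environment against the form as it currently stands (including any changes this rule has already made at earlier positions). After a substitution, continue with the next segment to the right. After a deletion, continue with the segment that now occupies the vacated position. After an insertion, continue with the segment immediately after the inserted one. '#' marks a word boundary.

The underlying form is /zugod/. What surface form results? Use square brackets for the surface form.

[zuhot]

1 Intervocalic Lenition: [zugod] → [zuhod]
2 Final Devoicing: [zuhod] → [zuhot]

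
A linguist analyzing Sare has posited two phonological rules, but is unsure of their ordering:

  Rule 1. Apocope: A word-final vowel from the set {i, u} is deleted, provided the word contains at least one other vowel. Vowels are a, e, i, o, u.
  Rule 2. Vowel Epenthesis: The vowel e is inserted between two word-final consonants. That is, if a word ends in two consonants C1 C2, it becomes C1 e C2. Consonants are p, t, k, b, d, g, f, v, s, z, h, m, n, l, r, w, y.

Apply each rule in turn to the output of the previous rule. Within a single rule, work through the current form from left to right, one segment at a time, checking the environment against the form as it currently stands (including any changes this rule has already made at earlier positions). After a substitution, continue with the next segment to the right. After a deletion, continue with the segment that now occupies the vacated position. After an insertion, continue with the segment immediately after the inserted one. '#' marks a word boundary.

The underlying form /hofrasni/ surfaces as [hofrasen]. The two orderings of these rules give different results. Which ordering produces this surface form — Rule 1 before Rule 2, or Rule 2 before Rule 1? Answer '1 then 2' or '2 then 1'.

Order 1 then 2:
  1 Apocope: [hofrasni] → [hofrasn]
  2 Vowel Epenthesis: [hofrasn] → [hofrasen]
  result: [hofrasen]
Order 2 then 1:
  2 Vowel Epenthesis: no change — [hofrasni]
  1 Apocope: [hofrasni] → [hofrasn]
  result: [hofrasn]

1 then 2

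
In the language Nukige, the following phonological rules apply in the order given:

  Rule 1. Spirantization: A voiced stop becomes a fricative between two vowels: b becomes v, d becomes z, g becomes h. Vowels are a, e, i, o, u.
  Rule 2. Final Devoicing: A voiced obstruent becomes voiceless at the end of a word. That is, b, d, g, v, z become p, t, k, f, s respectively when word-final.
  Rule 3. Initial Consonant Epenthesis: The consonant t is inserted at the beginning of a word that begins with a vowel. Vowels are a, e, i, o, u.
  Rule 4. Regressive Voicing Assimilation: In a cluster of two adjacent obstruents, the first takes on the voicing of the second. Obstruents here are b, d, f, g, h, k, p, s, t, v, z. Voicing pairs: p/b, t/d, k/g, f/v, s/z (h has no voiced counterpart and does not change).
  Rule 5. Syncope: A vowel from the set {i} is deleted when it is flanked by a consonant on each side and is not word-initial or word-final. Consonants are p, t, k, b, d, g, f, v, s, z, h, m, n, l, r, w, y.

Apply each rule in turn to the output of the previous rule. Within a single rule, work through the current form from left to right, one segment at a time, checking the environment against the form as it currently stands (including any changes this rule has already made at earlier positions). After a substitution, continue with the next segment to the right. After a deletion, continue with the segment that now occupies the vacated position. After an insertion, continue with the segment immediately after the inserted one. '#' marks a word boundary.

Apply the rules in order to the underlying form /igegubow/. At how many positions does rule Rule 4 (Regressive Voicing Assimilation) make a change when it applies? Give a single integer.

Rule 1 Spirantization: [igegubow] → [ihehuvow]
Rule 2 Final Devoicing: no change — [ihehuvow]
Rule 3 Initial Consonant Epenthesis: [ihehuvow] → [tihehuvow]
Rule 4 Regressive Voicing Assimilation: no change — [tihehuvow]
Rule 5 Syncope: [tihehuvow] → [thehuvow]
Rule Rule 4 changed 0 position(s).

0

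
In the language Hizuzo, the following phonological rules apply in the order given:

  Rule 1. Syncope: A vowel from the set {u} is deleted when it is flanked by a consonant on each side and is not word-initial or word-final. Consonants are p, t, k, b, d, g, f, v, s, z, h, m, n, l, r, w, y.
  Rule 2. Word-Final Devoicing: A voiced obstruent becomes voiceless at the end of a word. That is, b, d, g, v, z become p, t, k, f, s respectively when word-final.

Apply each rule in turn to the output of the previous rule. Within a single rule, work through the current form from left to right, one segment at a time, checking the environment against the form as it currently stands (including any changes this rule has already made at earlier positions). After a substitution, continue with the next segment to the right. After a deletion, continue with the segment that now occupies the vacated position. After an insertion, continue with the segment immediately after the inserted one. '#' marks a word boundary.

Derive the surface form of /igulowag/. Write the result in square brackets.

[iglowak]

Rule 1 Syncope: [igulowag] → [iglowag]
Rule 2 Word-Final Devoicing: [iglowag] → [iglowak]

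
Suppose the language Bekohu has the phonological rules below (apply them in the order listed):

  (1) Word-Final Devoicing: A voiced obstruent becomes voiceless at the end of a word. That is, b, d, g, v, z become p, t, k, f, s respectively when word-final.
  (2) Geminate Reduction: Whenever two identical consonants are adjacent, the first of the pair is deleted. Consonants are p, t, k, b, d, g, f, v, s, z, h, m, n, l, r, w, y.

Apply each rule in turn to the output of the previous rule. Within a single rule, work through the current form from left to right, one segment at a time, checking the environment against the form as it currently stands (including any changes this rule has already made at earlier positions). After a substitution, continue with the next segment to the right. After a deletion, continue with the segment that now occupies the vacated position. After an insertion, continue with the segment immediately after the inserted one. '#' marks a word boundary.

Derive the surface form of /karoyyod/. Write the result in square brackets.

[karoyot]

(1) Word-Final Devoicing: [karoyyod] → [karoyyot]
(2) Geminate Reduction: [karoyyot] → [karoyot]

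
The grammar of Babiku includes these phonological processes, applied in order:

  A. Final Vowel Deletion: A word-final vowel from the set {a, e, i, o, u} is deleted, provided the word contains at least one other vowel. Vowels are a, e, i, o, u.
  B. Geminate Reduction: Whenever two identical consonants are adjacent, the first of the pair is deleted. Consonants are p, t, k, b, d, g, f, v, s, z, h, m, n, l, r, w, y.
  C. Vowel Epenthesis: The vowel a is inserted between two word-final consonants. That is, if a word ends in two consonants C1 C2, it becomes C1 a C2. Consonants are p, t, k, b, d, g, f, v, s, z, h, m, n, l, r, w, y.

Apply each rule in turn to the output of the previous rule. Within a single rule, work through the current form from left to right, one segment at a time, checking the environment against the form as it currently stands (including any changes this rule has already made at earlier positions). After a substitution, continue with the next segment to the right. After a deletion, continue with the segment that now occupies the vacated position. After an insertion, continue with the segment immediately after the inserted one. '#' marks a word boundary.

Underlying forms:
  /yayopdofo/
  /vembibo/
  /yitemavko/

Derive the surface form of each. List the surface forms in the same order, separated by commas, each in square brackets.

[yayopdof], [vembib], [yitemavak]

/yayopdofo/:
  A Final Vowel Deletion: [yayopdofo] → [yayopdof]
  B Geminate Reduction: no change — [yayopdof]
  C Vowel Epenthesis: no change — [yayopdof]
/vembibo/:
  A Final Vowel Deletion: [vembibo] → [vembib]
  B Geminate Reduction: no change — [vembib]
  C Vowel Epenthesis: no change — [vembib]
/yitemavko/:
  A Final Vowel Deletion: [yitemavko] → [yitemavk]
  B Geminate Reduction: no change — [yitemavk]
  C Vowel Epenthesis: [yitemavk] → [yitemavak]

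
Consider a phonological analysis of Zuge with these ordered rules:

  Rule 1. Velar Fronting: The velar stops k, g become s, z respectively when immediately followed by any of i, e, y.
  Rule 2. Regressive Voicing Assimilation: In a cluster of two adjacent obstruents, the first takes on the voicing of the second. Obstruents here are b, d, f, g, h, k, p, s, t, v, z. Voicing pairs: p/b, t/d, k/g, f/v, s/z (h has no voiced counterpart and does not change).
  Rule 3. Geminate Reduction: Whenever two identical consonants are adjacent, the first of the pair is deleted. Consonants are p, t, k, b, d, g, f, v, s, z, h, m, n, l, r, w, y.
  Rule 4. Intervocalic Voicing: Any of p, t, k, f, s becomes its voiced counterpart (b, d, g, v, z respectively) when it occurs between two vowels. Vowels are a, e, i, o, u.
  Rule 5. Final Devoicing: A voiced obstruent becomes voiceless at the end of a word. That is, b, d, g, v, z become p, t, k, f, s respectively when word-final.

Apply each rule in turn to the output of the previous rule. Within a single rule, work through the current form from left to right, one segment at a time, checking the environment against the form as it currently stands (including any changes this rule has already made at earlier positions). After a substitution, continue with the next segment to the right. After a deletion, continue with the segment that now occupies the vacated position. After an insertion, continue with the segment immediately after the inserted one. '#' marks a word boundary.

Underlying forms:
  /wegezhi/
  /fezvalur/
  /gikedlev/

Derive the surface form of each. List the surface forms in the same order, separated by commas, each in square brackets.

[wezeshi], [fezvalur], [zizedlef]

/wegezhi/:
  Rule 1 Velar Fronting: [wegezhi] → [wezezhi]
  Rule 2 Regressive Voicing Assimilation: [wezezhi] → [wezeshi]
  Rule 3 Geminate Reduction: no change — [wezeshi]
  Rule 4 Intervocalic Voicing: no change — [wezeshi]
  Rule 5 Final Devoicing: no change — [wezeshi]
/fezvalur/:
  Rule 1 Velar Fronting: no change — [fezvalur]
  Rule 2 Regressive Voicing Assimilation: no change — [fezvalur]
  Rule 3 Geminate Reduction: no change — [fezvalur]
  Rule 4 Intervocalic Voicing: no change — [fezvalur]
  Rule 5 Final Devoicing: no change — [fezvalur]
/gikedlev/:
  Rule 1 Velar Fronting: [gikedlev] → [zisedlev]
  Rule 2 Regressive Voicing Assimilation: no change — [zisedlev]
  Rule 3 Geminate Reduction: no change — [zisedlev]
  Rule 4 Intervocalic Voicing: [zisedlev] → [zizedlev]
  Rule 5 Final Devoicing: [zizedlev] → [zizedlef]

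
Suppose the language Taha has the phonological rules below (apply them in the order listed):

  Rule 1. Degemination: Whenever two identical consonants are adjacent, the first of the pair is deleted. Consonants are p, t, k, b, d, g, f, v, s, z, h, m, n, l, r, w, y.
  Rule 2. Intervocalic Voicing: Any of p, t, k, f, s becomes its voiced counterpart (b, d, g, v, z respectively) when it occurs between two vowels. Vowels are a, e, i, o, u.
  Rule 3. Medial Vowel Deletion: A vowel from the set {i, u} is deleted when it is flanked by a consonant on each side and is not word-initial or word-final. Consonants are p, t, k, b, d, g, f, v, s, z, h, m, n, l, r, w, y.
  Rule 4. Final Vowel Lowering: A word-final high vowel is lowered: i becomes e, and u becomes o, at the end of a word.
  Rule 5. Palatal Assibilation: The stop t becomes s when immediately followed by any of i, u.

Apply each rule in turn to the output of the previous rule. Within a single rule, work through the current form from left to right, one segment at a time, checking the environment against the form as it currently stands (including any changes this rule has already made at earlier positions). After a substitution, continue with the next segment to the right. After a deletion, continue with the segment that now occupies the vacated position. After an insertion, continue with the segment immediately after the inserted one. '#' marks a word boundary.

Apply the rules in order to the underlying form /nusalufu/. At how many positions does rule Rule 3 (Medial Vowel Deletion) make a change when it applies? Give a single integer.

2

Rule 1 Degemination: no change — [nusalufu]
Rule 2 Intervocalic Voicing: [nusalufu] → [nuzaluvu]
Rule 3 Medial Vowel Deletion: [nuzaluvu] → [nzalvu]
Rule 4 Final Vowel Lowering: [nzalvu] → [nzalvo]
Rule 5 Palatal Assibilation: no change — [nzalvo]
Rule Rule 3 changed 2 position(s).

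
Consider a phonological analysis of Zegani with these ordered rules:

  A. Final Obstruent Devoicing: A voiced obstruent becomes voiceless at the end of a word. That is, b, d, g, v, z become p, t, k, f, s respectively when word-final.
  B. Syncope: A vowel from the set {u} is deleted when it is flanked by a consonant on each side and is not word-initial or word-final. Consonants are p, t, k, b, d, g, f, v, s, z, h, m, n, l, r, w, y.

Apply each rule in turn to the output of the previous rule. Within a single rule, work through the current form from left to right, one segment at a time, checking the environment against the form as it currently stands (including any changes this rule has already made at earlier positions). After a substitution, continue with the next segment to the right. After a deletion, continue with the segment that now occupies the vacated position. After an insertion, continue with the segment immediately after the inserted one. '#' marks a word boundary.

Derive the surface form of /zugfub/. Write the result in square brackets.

A Final Obstruent Devoicing: [zugfub] → [zugfup]
B Syncope: [zugfup] → [zgfp]

[zgfp]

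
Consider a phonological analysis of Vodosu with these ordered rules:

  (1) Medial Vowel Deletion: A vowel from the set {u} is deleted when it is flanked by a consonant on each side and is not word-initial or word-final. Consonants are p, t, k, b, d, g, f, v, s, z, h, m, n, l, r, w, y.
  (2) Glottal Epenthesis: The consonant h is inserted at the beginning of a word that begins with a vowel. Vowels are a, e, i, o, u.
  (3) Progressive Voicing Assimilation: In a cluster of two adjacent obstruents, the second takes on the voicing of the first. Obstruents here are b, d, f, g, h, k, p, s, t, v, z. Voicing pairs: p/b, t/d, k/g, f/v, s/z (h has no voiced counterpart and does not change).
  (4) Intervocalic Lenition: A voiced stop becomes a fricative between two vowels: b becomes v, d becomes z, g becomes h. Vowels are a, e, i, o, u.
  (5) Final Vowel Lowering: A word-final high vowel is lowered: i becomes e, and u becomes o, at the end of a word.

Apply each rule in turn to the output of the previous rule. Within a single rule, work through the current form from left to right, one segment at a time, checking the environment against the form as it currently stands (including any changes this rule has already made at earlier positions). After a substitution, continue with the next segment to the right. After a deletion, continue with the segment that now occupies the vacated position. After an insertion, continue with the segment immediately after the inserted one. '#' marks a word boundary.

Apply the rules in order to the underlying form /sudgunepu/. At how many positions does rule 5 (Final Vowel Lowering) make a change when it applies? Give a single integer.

(1) Medial Vowel Deletion: [sudgunepu] → [sdgnepu]
(2) Glottal Epenthesis: no change — [sdgnepu]
(3) Progressive Voicing Assimilation: [sdgnepu] → [stknepu]
(4) Intervocalic Lenition: no change — [stknepu]
(5) Final Vowel Lowering: [stknepu] → [stknepo]
Rule 5 changed 1 position(s).

1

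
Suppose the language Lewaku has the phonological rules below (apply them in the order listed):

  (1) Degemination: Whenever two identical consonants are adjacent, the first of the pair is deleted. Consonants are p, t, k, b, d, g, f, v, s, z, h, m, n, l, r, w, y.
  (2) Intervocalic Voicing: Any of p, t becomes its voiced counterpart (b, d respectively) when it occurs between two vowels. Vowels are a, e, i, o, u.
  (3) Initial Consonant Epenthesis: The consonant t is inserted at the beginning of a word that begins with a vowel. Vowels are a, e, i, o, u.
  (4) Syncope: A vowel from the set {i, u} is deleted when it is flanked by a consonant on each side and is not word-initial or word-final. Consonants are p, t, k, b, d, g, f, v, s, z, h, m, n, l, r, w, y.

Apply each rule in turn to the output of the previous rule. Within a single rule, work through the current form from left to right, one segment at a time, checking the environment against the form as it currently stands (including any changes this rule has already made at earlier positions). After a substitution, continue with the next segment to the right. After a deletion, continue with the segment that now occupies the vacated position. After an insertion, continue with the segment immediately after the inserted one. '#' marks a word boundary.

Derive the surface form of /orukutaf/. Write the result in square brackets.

(1) Degemination: no change — [orukutaf]
(2) Intervocalic Voicing: [orukutaf] → [orukudaf]
(3) Initial Consonant Epenthesis: [orukudaf] → [torukudaf]
(4) Syncope: [torukudaf] → [torkdaf]

[torkdaf]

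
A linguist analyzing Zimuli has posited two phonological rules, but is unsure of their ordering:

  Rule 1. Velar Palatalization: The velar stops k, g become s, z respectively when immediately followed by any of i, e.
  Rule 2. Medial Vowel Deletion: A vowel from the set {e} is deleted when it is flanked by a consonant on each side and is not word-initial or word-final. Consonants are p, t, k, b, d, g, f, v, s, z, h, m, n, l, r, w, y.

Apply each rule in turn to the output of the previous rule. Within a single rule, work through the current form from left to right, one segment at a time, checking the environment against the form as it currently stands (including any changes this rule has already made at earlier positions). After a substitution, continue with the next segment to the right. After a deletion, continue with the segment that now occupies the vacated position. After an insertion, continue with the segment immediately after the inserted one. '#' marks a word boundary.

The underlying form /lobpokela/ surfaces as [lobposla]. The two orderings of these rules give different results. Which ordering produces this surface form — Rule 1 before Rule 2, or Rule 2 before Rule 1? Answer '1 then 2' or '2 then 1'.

Order 1 then 2:
  1 Velar Palatalization: [lobpokela] → [lobposela]
  2 Medial Vowel Deletion: [lobposela] → [lobposla]
  result: [lobposla]
Order 2 then 1:
  2 Medial Vowel Deletion: [lobpokela] → [lobpokla]
  1 Velar Palatalization: no change — [lobpokla]
  result: [lobpokla]

1 then 2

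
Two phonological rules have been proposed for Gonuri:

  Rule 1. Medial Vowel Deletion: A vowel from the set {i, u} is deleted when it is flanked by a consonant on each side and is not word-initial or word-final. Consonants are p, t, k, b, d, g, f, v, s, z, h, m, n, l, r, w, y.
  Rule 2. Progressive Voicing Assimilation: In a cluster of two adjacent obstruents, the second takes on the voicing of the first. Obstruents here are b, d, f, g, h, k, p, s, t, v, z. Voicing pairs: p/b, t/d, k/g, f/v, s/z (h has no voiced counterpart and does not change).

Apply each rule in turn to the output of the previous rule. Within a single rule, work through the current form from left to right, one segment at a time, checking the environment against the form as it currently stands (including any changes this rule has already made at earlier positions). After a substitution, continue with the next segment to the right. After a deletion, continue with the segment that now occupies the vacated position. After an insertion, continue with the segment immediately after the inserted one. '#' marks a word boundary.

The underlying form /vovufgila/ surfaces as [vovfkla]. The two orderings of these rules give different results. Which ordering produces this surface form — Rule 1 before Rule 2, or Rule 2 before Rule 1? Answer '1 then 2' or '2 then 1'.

Order 1 then 2:
  1 Medial Vowel Deletion: [vovufgila] → [vovfgla]
  2 Progressive Voicing Assimilation: [vovfgla] → [vovvgla]
  result: [vovvgla]
Order 2 then 1:
  2 Progressive Voicing Assimilation: [vovufgila] → [vovufkila]
  1 Medial Vowel Deletion: [vovufkila] → [vovfkla]
  result: [vovfkla]

2 then 1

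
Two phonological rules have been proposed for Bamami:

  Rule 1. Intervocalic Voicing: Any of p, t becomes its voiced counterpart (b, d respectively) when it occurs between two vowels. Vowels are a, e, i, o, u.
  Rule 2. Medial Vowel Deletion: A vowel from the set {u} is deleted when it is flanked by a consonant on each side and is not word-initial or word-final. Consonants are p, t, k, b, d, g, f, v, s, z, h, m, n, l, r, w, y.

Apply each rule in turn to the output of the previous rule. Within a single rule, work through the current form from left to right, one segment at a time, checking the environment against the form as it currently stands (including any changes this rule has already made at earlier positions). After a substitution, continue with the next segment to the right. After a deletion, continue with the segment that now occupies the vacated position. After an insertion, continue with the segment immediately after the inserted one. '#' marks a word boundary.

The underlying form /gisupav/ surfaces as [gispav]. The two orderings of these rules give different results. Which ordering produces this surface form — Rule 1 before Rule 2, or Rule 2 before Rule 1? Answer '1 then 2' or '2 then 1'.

Order 1 then 2:
  1 Intervocalic Voicing: [gisupav] → [gisubav]
  2 Medial Vowel Deletion: [gisubav] → [gisbav]
  result: [gisbav]
Order 2 then 1:
  2 Medial Vowel Deletion: [gisupav] → [gispav]
  1 Intervocalic Voicing: no change — [gispav]
  result: [gispav]

2 then 1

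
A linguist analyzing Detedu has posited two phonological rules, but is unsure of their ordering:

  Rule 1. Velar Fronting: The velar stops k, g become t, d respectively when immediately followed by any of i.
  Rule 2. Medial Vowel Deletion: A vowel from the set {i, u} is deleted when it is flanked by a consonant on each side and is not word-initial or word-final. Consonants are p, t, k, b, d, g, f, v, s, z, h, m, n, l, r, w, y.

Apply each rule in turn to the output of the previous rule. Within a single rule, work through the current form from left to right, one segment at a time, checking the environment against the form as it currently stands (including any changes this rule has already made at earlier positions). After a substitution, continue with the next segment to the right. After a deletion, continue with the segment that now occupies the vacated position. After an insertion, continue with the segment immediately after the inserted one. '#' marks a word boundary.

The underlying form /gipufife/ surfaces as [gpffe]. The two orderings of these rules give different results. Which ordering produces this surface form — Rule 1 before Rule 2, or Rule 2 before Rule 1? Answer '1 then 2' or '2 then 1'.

2 then 1

Order 1 then 2:
  1 Velar Fronting: [gipufife] → [dipufife]
  2 Medial Vowel Deletion: [dipufife] → [dpffe]
  result: [dpffe]
Order 2 then 1:
  2 Medial Vowel Deletion: [gipufife] → [gpffe]
  1 Velar Fronting: no change — [gpffe]
  result: [gpffe]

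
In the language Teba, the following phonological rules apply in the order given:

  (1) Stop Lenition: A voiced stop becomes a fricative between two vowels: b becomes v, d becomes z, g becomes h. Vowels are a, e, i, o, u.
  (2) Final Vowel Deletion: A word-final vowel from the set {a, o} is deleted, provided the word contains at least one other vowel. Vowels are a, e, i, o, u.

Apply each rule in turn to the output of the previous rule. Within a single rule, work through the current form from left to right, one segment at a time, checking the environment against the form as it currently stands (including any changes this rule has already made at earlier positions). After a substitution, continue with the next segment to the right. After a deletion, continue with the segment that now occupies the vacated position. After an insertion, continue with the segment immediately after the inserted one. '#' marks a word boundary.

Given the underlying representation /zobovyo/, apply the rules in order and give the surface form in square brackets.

(1) Stop Lenition: [zobovyo] → [zovovyo]
(2) Final Vowel Deletion: [zovovyo] → [zovovy]

[zovovy]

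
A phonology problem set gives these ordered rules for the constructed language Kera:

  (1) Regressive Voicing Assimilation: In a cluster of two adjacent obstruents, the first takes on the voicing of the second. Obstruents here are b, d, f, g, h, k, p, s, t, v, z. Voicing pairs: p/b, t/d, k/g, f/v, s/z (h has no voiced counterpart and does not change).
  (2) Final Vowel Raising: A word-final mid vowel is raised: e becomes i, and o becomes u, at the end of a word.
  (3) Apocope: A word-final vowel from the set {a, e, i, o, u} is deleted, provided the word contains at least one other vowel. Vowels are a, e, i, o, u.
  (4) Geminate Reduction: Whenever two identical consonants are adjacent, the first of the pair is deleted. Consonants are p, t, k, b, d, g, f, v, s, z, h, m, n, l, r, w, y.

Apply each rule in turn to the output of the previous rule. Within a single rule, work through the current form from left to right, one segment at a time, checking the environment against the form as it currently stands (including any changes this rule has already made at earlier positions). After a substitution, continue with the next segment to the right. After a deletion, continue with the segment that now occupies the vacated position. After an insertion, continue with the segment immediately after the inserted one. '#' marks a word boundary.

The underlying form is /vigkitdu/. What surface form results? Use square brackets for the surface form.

(1) Regressive Voicing Assimilation: [vigkitdu] → [vikkiddu]
(2) Final Vowel Raising: no change — [vikkiddu]
(3) Apocope: [vikkiddu] → [vikkidd]
(4) Geminate Reduction: [vikkidd] → [vikid]

[vikid]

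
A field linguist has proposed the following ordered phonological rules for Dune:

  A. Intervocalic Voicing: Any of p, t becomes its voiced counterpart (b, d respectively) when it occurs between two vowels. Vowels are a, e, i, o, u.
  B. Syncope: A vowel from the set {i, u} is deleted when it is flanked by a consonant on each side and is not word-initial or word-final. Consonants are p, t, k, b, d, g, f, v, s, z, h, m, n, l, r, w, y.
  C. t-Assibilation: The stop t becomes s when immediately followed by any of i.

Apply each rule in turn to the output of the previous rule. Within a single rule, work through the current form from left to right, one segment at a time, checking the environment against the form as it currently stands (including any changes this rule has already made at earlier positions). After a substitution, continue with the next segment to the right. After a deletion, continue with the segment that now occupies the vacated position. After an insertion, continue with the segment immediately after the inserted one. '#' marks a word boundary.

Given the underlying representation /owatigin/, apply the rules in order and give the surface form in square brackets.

A Intervocalic Voicing: [owatigin] → [owadigin]
B Syncope: [owadigin] → [owadgn]
C t-Assibilation: no change — [owadgn]

[owadgn]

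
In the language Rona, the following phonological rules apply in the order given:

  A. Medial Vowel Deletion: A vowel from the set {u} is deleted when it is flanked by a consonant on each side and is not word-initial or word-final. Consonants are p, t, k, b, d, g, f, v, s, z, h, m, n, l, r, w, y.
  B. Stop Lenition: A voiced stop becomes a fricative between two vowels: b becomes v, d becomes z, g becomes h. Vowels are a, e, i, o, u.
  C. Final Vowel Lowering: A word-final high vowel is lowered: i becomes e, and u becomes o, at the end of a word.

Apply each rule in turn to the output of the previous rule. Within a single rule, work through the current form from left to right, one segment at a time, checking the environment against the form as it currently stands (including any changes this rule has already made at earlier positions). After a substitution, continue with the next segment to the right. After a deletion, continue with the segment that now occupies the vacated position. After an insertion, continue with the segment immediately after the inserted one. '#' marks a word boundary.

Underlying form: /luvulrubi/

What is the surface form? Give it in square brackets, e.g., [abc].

A Medial Vowel Deletion: [luvulrubi] → [lvlrbi]
B Stop Lenition: no change — [lvlrbi]
C Final Vowel Lowering: [lvlrbi] → [lvlrbe]

[lvlrbe]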